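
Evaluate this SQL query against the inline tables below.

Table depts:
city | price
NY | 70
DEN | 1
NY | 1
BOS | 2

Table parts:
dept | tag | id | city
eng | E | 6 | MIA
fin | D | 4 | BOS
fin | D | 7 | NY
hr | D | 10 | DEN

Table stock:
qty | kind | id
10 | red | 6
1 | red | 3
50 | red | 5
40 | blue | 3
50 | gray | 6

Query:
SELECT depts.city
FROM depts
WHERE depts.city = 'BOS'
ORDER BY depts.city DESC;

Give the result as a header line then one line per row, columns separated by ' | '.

After WHERE (1 rows):
depts.city | depts.price
BOS | 2
After SELECT (1 rows):
depts.city
BOS
After ORDER BY (1 rows):
depts.city
BOS

== RESULT ==
depts.city
BOS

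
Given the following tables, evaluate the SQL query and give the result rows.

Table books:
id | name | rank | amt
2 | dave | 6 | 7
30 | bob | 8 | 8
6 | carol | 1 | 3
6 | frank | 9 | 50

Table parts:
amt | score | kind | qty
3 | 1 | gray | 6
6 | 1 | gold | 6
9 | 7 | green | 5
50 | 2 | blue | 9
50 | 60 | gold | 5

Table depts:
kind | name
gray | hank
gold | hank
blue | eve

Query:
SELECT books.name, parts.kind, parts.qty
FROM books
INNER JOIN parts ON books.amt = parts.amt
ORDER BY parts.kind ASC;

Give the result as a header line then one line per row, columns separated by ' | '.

== RESULT ==
books.name | parts.kind | parts.qty
frank | blue | 9
frank | gold | 5
carol | gray | 6

Derivation:
After JOIN parts (3 rows):
books.id | books.name | books.rank | books.amt | parts.amt | parts.score | parts.kind | parts.qty
6 | carol | 1 | 3 | 3 | 1 | gray | 6
6 | frank | 9 | 50 | 50 | 2 | blue | 9
6 | frank | 9 | 50 | 50 | 60 | gold | 5
After SELECT (3 rows):
books.name | parts.kind | parts.qty
carol | gray | 6
frank | blue | 9
frank | gold | 5
After ORDER BY (3 rows):
books.name | parts.kind | parts.qty
frank | blue | 9
frank | gold | 5
carol | gray | 6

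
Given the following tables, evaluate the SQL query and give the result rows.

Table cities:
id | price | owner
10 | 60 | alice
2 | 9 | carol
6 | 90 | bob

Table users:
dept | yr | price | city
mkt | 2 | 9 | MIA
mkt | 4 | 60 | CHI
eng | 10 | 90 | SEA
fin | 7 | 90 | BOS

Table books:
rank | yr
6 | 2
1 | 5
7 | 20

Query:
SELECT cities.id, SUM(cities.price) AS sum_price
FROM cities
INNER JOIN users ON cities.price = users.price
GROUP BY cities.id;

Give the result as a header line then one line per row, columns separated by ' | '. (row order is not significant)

After JOIN users (4 rows):
cities.id | cities.price | cities.owner | users.dept | users.yr | users.price | users.city
10 | 60 | alice | mkt | 4 | 60 | CHI
2 | 9 | carol | mkt | 2 | 9 | MIA
6 | 90 | bob | eng | 10 | 90 | SEA
6 | 90 | bob | fin | 7 | 90 | BOS
After GROUP BY (3 rows):
cities.id | sum_price
10 | 60
2 | 9
6 | 180

== RESULT ==
cities.id | sum_price
10 | 60
2 | 9
6 | 180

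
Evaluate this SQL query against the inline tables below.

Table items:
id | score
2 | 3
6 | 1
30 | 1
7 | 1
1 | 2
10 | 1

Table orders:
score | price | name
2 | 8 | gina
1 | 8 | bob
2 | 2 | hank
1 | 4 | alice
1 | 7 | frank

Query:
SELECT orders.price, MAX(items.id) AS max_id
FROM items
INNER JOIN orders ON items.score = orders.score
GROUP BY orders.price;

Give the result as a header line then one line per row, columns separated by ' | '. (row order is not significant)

== RESULT ==
orders.price | max_id
8 | 30
4 | 30
7 | 30
2 | 1

Derivation:
After JOIN orders (14 rows):
items.id | items.score | orders.score | orders.price | orders.name
6 | 1 | 1 | 8 | bob
6 | 1 | 1 | 4 | alice
6 | 1 | 1 | 7 | frank
30 | 1 | 1 | 8 | bob
30 | 1 | 1 | 4 | alice
30 | 1 | 1 | 7 | frank
7 | 1 | 1 | 8 | bob
7 | 1 | 1 | 4 | alice
7 | 1 | 1 | 7 | frank
1 | 2 | 2 | 8 | gina
1 | 2 | 2 | 2 | hank
10 | 1 | 1 | 8 | bob
10 | 1 | 1 | 4 | alice
10 | 1 | 1 | 7 | frank
After GROUP BY (4 rows):
orders.price | max_id
8 | 30
4 | 30
7 | 30
2 | 1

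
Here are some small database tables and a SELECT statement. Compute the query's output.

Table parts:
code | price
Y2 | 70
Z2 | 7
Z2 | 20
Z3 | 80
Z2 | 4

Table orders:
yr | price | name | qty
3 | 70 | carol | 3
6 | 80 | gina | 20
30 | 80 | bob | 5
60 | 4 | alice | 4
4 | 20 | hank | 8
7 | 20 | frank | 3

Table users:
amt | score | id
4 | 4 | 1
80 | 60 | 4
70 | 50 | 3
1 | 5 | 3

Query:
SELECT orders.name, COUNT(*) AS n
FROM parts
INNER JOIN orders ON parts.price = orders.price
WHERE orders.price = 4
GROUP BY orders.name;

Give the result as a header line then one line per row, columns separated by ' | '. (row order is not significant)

== RESULT ==
orders.name | n
alice | 1

Derivation:
After JOIN orders (6 rows):
parts.code | parts.price | orders.yr | orders.price | orders.name | orders.qty
Y2 | 70 | 3 | 70 | carol | 3
Z2 | 20 | 4 | 20 | hank | 8
Z2 | 20 | 7 | 20 | frank | 3
Z3 | 80 | 6 | 80 | gina | 20
Z3 | 80 | 30 | 80 | bob | 5
Z2 | 4 | 60 | 4 | alice | 4
After WHERE (1 rows):
parts.code | parts.price | orders.yr | orders.price | orders.name | orders.qty
Z2 | 4 | 60 | 4 | alice | 4
After GROUP BY (1 rows):
orders.name | n
alice | 1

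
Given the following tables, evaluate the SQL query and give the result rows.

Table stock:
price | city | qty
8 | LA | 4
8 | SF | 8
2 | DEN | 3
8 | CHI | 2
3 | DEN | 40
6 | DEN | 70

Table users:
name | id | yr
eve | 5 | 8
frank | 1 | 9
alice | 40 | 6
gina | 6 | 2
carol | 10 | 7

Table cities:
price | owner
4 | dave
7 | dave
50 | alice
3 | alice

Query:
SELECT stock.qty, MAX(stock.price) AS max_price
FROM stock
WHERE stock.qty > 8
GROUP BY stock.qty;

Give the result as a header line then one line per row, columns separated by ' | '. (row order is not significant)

== RESULT ==
stock.qty | max_price
40 | 3
70 | 6

Derivation:
After WHERE (2 rows):
stock.price | stock.city | stock.qty
3 | DEN | 40
6 | DEN | 70
After GROUP BY (2 rows):
stock.qty | max_price
40 | 3
70 | 6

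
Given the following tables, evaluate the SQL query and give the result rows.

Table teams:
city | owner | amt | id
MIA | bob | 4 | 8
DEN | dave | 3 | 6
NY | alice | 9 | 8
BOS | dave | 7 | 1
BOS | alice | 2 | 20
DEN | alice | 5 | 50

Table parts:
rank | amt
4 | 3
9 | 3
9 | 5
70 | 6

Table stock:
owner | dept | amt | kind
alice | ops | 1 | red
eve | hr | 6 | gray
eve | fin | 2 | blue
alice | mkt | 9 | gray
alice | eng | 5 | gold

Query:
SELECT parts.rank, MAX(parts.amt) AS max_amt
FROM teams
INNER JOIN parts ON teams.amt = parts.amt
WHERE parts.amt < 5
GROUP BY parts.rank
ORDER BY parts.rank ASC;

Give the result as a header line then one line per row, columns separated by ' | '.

== RESULT ==
parts.rank | max_amt
4 | 3
9 | 3

Derivation:
After JOIN parts (3 rows):
teams.city | teams.owner | teams.amt | teams.id | parts.rank | parts.amt
DEN | dave | 3 | 6 | 4 | 3
DEN | dave | 3 | 6 | 9 | 3
DEN | alice | 5 | 50 | 9 | 5
After WHERE (2 rows):
teams.city | teams.owner | teams.amt | teams.id | parts.rank | parts.amt
DEN | dave | 3 | 6 | 4 | 3
DEN | dave | 3 | 6 | 9 | 3
After GROUP BY (2 rows):
parts.rank | max_amt
4 | 3
9 | 3
After ORDER BY (2 rows):
parts.rank | max_amt
4 | 3
9 | 3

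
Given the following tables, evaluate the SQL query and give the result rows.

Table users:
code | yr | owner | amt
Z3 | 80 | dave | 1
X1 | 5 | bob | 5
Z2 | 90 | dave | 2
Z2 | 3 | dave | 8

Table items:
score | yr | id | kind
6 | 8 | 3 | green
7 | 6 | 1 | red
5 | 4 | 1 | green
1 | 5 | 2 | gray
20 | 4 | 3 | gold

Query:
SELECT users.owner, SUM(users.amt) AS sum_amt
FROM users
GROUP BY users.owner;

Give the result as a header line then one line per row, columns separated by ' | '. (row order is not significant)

After GROUP BY (2 rows):
users.owner | sum_amt
dave | 11
bob | 5

== RESULT ==
users.owner | sum_amt
dave | 11
bob | 5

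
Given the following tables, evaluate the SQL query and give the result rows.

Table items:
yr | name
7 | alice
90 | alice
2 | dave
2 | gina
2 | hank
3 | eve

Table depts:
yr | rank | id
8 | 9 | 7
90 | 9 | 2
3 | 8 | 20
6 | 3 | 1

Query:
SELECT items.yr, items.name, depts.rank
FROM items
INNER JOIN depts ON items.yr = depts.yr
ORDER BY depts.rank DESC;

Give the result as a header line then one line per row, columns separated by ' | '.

After JOIN depts (2 rows):
items.yr | items.name | depts.yr | depts.rank | depts.id
90 | alice | 90 | 9 | 2
3 | eve | 3 | 8 | 20
After SELECT (2 rows):
items.yr | items.name | depts.rank
90 | alice | 9
3 | eve | 8
After ORDER BY (2 rows):
items.yr | items.name | depts.rank
90 | alice | 9
3 | eve | 8

== RESULT ==
items.yr | items.name | depts.rank
90 | alice | 9
3 | eve | 8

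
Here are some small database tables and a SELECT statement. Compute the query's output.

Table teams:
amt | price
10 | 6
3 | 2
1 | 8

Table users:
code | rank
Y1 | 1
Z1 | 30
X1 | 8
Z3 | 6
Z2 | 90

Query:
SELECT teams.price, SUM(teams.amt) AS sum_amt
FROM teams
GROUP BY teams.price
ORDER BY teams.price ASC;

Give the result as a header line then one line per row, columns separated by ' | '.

After GROUP BY (3 rows):
teams.price | sum_amt
6 | 10
2 | 3
8 | 1
After ORDER BY (3 rows):
teams.price | sum_amt
2 | 3
6 | 10
8 | 1

== RESULT ==
teams.price | sum_amt
2 | 3
6 | 10
8 | 1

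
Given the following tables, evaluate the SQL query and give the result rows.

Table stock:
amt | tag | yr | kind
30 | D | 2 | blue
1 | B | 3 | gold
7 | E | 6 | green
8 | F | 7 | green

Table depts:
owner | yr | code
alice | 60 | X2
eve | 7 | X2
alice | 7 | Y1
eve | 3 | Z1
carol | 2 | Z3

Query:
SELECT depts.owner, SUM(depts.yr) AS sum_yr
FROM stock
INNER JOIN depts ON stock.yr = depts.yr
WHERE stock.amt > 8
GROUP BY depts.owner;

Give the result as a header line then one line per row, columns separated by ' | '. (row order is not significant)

== RESULT ==
depts.owner | sum_yr
carol | 2

Derivation:
After JOIN depts (4 rows):
stock.amt | stock.tag | stock.yr | stock.kind | depts.owner | depts.yr | depts.code
30 | D | 2 | blue | carol | 2 | Z3
1 | B | 3 | gold | eve | 3 | Z1
8 | F | 7 | green | eve | 7 | X2
8 | F | 7 | green | alice | 7 | Y1
After WHERE (1 rows):
stock.amt | stock.tag | stock.yr | stock.kind | depts.owner | depts.yr | depts.code
30 | D | 2 | blue | carol | 2 | Z3
After GROUP BY (1 rows):
depts.owner | sum_yr
carol | 2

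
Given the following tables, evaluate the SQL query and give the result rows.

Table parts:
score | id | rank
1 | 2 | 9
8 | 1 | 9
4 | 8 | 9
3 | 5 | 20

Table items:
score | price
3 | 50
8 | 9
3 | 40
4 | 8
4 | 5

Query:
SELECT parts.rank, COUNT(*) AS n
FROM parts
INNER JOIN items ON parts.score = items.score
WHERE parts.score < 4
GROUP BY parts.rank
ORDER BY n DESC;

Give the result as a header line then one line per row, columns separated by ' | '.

After JOIN items (5 rows):
parts.score | parts.id | parts.rank | items.score | items.price
8 | 1 | 9 | 8 | 9
4 | 8 | 9 | 4 | 8
4 | 8 | 9 | 4 | 5
3 | 5 | 20 | 3 | 50
3 | 5 | 20 | 3 | 40
After WHERE (2 rows):
parts.score | parts.id | parts.rank | items.score | items.price
3 | 5 | 20 | 3 | 50
3 | 5 | 20 | 3 | 40
After GROUP BY (1 rows):
parts.rank | n
20 | 2
After ORDER BY (1 rows):
parts.rank | n
20 | 2

== RESULT ==
parts.rank | n
20 | 2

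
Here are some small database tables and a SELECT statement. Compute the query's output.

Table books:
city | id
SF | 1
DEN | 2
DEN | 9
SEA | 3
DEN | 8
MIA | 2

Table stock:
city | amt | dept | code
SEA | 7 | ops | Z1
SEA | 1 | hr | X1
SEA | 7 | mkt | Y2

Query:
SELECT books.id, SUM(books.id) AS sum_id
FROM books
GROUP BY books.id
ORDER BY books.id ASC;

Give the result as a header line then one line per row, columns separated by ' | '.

After GROUP BY (5 rows):
books.id | sum_id
1 | 1
2 | 4
9 | 9
3 | 3
8 | 8
After ORDER BY (5 rows):
books.id | sum_id
1 | 1
2 | 4
3 | 3
8 | 8
9 | 9

== RESULT ==
books.id | sum_id
1 | 1
2 | 4
3 | 3
8 | 8
9 | 9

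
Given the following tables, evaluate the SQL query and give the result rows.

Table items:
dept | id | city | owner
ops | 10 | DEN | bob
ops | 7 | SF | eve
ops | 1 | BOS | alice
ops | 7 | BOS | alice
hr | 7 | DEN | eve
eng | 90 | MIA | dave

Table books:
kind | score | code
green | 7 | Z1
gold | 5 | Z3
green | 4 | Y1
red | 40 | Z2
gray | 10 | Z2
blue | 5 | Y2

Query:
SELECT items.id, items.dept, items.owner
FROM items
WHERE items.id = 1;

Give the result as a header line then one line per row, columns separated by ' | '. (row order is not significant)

== RESULT ==
items.id | items.dept | items.owner
1 | ops | alice

Derivation:
After WHERE (1 rows):
items.dept | items.id | items.city | items.owner
ops | 1 | BOS | alice
After SELECT (1 rows):
items.id | items.dept | items.owner
1 | ops | alice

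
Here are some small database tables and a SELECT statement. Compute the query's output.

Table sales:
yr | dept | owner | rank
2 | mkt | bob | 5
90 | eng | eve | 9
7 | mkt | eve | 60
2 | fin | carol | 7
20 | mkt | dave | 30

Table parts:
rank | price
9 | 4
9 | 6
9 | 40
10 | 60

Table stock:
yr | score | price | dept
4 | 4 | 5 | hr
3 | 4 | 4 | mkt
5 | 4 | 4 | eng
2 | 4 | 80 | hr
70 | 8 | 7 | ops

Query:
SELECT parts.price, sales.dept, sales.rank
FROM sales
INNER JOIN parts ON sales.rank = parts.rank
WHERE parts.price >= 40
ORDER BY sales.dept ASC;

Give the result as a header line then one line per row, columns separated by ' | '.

== RESULT ==
parts.price | sales.dept | sales.rank
40 | eng | 9

Derivation:
After JOIN parts (3 rows):
sales.yr | sales.dept | sales.owner | sales.rank | parts.rank | parts.price
90 | eng | eve | 9 | 9 | 4
90 | eng | eve | 9 | 9 | 6
90 | eng | eve | 9 | 9 | 40
After WHERE (1 rows):
sales.yr | sales.dept | sales.owner | sales.rank | parts.rank | parts.price
90 | eng | eve | 9 | 9 | 40
After SELECT (1 rows):
parts.price | sales.dept | sales.rank
40 | eng | 9
After ORDER BY (1 rows):
parts.price | sales.dept | sales.rank
40 | eng | 9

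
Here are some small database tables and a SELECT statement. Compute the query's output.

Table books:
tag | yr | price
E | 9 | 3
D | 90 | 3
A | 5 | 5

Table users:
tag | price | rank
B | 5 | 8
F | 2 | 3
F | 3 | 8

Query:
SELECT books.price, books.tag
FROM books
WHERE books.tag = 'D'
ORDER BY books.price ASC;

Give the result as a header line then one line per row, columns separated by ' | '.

After WHERE (1 rows):
books.tag | books.yr | books.price
D | 90 | 3
After SELECT (1 rows):
books.price | books.tag
3 | D
After ORDER BY (1 rows):
books.price | books.tag
3 | D

== RESULT ==
books.price | books.tag
3 | D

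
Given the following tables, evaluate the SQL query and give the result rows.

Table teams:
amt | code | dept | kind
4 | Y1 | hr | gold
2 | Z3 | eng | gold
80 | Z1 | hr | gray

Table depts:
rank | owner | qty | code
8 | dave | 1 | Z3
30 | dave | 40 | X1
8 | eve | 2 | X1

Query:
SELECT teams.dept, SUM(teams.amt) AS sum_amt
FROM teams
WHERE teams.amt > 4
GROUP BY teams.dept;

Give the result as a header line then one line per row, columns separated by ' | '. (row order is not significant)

After WHERE (1 rows):
teams.amt | teams.code | teams.dept | teams.kind
80 | Z1 | hr | gray
After GROUP BY (1 rows):
teams.dept | sum_amt
hr | 80

== RESULT ==
teams.dept | sum_amt
hr | 80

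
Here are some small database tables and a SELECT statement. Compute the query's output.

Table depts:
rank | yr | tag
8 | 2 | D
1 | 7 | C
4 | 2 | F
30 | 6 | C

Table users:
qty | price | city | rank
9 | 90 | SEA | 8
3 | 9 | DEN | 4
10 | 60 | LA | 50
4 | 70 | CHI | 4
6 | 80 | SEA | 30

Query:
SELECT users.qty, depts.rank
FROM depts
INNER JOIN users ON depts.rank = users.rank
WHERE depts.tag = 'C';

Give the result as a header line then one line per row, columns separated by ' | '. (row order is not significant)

== RESULT ==
users.qty | depts.rank
6 | 30

Derivation:
After JOIN users (4 rows):
depts.rank | depts.yr | depts.tag | users.qty | users.price | users.city | users.rank
8 | 2 | D | 9 | 90 | SEA | 8
4 | 2 | F | 3 | 9 | DEN | 4
4 | 2 | F | 4 | 70 | CHI | 4
30 | 6 | C | 6 | 80 | SEA | 30
After WHERE (1 rows):
depts.rank | depts.yr | depts.tag | users.qty | users.price | users.city | users.rank
30 | 6 | C | 6 | 80 | SEA | 30
After SELECT (1 rows):
users.qty | depts.rank
6 | 30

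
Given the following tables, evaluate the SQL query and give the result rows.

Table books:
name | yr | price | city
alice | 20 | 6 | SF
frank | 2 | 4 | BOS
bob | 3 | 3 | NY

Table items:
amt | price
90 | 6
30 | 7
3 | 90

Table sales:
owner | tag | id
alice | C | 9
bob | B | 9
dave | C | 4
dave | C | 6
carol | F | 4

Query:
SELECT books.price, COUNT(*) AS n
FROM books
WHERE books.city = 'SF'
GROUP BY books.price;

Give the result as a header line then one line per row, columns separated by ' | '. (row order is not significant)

== RESULT ==
books.price | n
6 | 1

Derivation:
After WHERE (1 rows):
books.name | books.yr | books.price | books.city
alice | 20 | 6 | SF
After GROUP BY (1 rows):
books.price | n
6 | 1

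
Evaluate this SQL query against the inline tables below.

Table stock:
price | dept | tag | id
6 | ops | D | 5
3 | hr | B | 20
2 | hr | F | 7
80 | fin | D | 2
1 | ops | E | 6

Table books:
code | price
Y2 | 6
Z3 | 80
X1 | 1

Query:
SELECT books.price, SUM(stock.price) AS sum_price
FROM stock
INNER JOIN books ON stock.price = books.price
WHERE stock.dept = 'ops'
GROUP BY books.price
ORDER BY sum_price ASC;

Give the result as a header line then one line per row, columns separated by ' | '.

== RESULT ==
books.price | sum_price
1 | 1
6 | 6

Derivation:
After JOIN books (3 rows):
stock.price | stock.dept | stock.tag | stock.id | books.code | books.price
6 | ops | D | 5 | Y2 | 6
80 | fin | D | 2 | Z3 | 80
1 | ops | E | 6 | X1 | 1
After WHERE (2 rows):
stock.price | stock.dept | stock.tag | stock.id | books.code | books.price
6 | ops | D | 5 | Y2 | 6
1 | ops | E | 6 | X1 | 1
After GROUP BY (2 rows):
books.price | sum_price
6 | 6
1 | 1
After ORDER BY (2 rows):
books.price | sum_price
1 | 1
6 | 6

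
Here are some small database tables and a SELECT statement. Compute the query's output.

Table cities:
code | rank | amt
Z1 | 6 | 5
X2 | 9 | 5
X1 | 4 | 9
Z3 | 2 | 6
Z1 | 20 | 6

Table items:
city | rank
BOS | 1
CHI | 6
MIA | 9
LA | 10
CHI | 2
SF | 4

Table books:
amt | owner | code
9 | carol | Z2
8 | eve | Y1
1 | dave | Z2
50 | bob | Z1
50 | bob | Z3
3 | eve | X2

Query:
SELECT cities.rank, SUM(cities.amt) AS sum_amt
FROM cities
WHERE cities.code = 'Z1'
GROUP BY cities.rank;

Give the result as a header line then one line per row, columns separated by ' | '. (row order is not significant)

After WHERE (2 rows):
cities.code | cities.rank | cities.amt
Z1 | 6 | 5
Z1 | 20 | 6
After GROUP BY (2 rows):
cities.rank | sum_amt
6 | 5
20 | 6

== RESULT ==
cities.rank | sum_amt
6 | 5
20 | 6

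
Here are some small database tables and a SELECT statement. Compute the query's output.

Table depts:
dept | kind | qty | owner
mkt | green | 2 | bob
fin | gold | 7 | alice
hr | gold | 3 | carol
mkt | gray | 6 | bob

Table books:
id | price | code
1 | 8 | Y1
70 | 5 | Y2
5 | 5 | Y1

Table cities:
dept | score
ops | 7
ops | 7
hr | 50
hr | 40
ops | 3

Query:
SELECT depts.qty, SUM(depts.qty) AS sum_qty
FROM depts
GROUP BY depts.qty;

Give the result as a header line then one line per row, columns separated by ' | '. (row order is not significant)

After GROUP BY (4 rows):
depts.qty | sum_qty
2 | 2
7 | 7
3 | 3
6 | 6

== RESULT ==
depts.qty | sum_qty
2 | 2
7 | 7
3 | 3
6 | 6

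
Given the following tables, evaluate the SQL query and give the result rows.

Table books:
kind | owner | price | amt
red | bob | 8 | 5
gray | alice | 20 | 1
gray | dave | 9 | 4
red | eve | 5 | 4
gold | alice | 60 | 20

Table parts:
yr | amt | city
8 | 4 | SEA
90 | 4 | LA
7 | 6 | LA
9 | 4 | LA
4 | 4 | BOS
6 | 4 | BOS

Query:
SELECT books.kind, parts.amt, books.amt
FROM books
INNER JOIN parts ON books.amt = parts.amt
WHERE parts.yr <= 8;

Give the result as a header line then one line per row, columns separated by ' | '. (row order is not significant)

== RESULT ==
books.kind | parts.amt | books.amt
gray | 4 | 4
gray | 4 | 4
gray | 4 | 4
red | 4 | 4
red | 4 | 4
red | 4 | 4

Derivation:
After JOIN parts (10 rows):
books.kind | books.owner | books.price | books.amt | parts.yr | parts.amt | parts.city
gray | dave | 9 | 4 | 8 | 4 | SEA
gray | dave | 9 | 4 | 90 | 4 | LA
gray | dave | 9 | 4 | 9 | 4 | LA
gray | dave | 9 | 4 | 4 | 4 | BOS
gray | dave | 9 | 4 | 6 | 4 | BOS
red | eve | 5 | 4 | 8 | 4 | SEA
red | eve | 5 | 4 | 90 | 4 | LA
red | eve | 5 | 4 | 9 | 4 | LA
red | eve | 5 | 4 | 4 | 4 | BOS
red | eve | 5 | 4 | 6 | 4 | BOS
After WHERE (6 rows):
books.kind | books.owner | books.price | books.amt | parts.yr | parts.amt | parts.city
gray | dave | 9 | 4 | 8 | 4 | SEA
gray | dave | 9 | 4 | 4 | 4 | BOS
gray | dave | 9 | 4 | 6 | 4 | BOS
red | eve | 5 | 4 | 8 | 4 | SEA
red | eve | 5 | 4 | 4 | 4 | BOS
red | eve | 5 | 4 | 6 | 4 | BOS
After SELECT (6 rows):
books.kind | parts.amt | books.amt
gray | 4 | 4
gray | 4 | 4
gray | 4 | 4
red | 4 | 4
red | 4 | 4
red | 4 | 4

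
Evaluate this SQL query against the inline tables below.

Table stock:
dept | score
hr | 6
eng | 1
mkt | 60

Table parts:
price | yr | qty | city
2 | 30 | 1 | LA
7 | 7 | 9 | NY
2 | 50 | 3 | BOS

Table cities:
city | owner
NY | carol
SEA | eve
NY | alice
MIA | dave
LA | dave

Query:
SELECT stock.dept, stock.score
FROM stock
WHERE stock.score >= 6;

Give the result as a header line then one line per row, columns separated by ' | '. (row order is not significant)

After WHERE (2 rows):
stock.dept | stock.score
hr | 6
mkt | 60
After SELECT (2 rows):
stock.dept | stock.score
hr | 6
mkt | 60

== RESULT ==
stock.dept | stock.score
hr | 6
mkt | 60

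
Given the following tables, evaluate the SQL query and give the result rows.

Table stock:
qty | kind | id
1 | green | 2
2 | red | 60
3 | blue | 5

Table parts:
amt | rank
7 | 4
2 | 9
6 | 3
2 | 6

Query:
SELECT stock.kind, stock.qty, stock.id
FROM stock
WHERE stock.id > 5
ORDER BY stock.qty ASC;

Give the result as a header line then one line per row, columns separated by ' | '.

== RESULT ==
stock.kind | stock.qty | stock.id
red | 2 | 60

Derivation:
After WHERE (1 rows):
stock.qty | stock.kind | stock.id
2 | red | 60
After SELECT (1 rows):
stock.kind | stock.qty | stock.id
red | 2 | 60
After ORDER BY (1 rows):
stock.kind | stock.qty | stock.id
red | 2 | 60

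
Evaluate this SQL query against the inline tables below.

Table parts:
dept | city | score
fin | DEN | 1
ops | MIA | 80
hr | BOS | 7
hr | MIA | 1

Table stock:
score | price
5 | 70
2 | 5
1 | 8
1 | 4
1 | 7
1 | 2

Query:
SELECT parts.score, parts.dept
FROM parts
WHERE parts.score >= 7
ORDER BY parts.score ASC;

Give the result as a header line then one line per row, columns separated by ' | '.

== RESULT ==
parts.score | parts.dept
7 | hr
80 | ops

Derivation:
After WHERE (2 rows):
parts.dept | parts.city | parts.score
ops | MIA | 80
hr | BOS | 7
After SELECT (2 rows):
parts.score | parts.dept
80 | ops
7 | hr
After ORDER BY (2 rows):
parts.score | parts.dept
7 | hr
80 | ops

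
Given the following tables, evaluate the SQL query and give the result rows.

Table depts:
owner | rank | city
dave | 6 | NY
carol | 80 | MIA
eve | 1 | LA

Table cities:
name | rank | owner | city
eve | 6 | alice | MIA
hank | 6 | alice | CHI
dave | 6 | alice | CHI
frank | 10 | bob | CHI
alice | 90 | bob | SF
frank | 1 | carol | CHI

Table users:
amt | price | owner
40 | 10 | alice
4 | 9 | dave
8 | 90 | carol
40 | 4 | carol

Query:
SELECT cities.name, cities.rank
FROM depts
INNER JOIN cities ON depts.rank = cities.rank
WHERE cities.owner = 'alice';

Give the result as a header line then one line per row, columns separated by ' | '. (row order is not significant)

== RESULT ==
cities.name | cities.rank
eve | 6
hank | 6
dave | 6

Derivation:
After JOIN cities (4 rows):
depts.owner | depts.rank | depts.city | cities.name | cities.rank | cities.owner | cities.city
dave | 6 | NY | eve | 6 | alice | MIA
dave | 6 | NY | hank | 6 | alice | CHI
dave | 6 | NY | dave | 6 | alice | CHI
eve | 1 | LA | frank | 1 | carol | CHI
After WHERE (3 rows):
depts.owner | depts.rank | depts.city | cities.name | cities.rank | cities.owner | cities.city
dave | 6 | NY | eve | 6 | alice | MIA
dave | 6 | NY | hank | 6 | alice | CHI
dave | 6 | NY | dave | 6 | alice | CHI
After SELECT (3 rows):
cities.name | cities.rank
eve | 6
hank | 6
dave | 6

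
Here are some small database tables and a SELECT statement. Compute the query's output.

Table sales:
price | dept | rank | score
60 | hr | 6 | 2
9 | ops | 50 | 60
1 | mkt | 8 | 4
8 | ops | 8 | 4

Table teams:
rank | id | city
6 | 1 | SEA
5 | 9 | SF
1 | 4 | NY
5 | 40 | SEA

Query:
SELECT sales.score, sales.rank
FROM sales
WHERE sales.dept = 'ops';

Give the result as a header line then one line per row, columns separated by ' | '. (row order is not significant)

== RESULT ==
sales.score | sales.rank
60 | 50
4 | 8

Derivation:
After WHERE (2 rows):
sales.price | sales.dept | sales.rank | sales.score
9 | ops | 50 | 60
8 | ops | 8 | 4
After SELECT (2 rows):
sales.score | sales.rank
60 | 50
4 | 8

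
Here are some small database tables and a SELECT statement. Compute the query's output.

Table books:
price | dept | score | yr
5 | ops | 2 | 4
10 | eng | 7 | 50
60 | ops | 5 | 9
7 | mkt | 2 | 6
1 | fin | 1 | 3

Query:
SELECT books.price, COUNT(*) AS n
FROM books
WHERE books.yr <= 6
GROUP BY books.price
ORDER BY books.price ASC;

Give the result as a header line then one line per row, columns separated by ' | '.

After WHERE (3 rows):
books.price | books.dept | books.score | books.yr
5 | ops | 2 | 4
7 | mkt | 2 | 6
1 | fin | 1 | 3
After GROUP BY (3 rows):
books.price | n
5 | 1
7 | 1
1 | 1
After ORDER BY (3 rows):
books.price | n
1 | 1
5 | 1
7 | 1

== RESULT ==
books.price | n
1 | 1
5 | 1
7 | 1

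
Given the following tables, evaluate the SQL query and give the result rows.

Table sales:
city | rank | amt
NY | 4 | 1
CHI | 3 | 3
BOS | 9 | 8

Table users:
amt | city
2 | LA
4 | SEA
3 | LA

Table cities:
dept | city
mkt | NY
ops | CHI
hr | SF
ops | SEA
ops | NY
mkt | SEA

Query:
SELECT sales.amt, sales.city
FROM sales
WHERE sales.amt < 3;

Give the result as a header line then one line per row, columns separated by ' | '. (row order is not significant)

After WHERE (1 rows):
sales.city | sales.rank | sales.amt
NY | 4 | 1
After SELECT (1 rows):
sales.amt | sales.city
1 | NY

== RESULT ==
sales.amt | sales.city
1 | NY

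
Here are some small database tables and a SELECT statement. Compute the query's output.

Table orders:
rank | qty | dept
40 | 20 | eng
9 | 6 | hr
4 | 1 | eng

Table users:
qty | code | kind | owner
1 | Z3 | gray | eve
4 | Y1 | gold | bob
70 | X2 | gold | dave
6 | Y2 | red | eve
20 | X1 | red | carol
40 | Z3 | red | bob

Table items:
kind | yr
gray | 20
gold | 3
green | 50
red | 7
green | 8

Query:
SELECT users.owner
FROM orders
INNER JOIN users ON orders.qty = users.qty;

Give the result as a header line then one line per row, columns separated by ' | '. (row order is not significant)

== RESULT ==
users.owner
carol
eve
eve

Derivation:
After JOIN users (3 rows):
orders.rank | orders.qty | orders.dept | users.qty | users.code | users.kind | users.owner
40 | 20 | eng | 20 | X1 | red | carol
9 | 6 | hr | 6 | Y2 | red | eve
4 | 1 | eng | 1 | Z3 | gray | eve
After SELECT (3 rows):
users.owner
carol
eve
eve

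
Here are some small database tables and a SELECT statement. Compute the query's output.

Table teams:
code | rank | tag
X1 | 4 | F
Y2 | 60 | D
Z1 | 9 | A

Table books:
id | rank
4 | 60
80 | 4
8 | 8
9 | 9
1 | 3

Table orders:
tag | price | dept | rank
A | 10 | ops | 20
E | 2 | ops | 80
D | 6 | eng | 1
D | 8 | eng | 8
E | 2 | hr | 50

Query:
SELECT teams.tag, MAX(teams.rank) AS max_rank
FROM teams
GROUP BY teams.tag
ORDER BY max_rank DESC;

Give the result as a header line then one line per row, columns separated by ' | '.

After GROUP BY (3 rows):
teams.tag | max_rank
F | 4
D | 60
A | 9
After ORDER BY (3 rows):
teams.tag | max_rank
D | 60
A | 9
F | 4

== RESULT ==
teams.tag | max_rank
D | 60
A | 9
F | 4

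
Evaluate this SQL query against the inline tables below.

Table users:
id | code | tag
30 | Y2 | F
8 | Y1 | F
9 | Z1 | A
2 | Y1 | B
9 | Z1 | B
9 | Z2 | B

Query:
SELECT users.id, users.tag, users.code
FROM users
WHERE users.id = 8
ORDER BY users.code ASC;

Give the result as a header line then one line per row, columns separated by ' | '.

After WHERE (1 rows):
users.id | users.code | users.tag
8 | Y1 | F
After SELECT (1 rows):
users.id | users.tag | users.code
8 | F | Y1
After ORDER BY (1 rows):
users.id | users.tag | users.code
8 | F | Y1

== RESULT ==
users.id | users.tag | users.code
8 | F | Y1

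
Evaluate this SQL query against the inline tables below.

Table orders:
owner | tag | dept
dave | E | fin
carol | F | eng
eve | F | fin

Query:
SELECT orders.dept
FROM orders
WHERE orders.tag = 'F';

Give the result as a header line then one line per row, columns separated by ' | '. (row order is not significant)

After WHERE (2 rows):
orders.owner | orders.tag | orders.dept
carol | F | eng
eve | F | fin
After SELECT (2 rows):
orders.dept
eng
fin

== RESULT ==
orders.dept
eng
fin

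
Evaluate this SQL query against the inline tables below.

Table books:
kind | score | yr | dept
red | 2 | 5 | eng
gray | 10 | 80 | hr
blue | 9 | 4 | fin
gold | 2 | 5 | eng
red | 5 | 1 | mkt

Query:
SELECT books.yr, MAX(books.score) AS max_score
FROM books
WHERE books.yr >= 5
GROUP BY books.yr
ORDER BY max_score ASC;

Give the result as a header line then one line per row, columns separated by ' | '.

== RESULT ==
books.yr | max_score
5 | 2
80 | 10

Derivation:
After WHERE (3 rows):
books.kind | books.score | books.yr | books.dept
red | 2 | 5 | eng
gray | 10 | 80 | hr
gold | 2 | 5 | eng
After GROUP BY (2 rows):
books.yr | max_score
5 | 2
80 | 10
After ORDER BY (2 rows):
books.yr | max_score
5 | 2
80 | 10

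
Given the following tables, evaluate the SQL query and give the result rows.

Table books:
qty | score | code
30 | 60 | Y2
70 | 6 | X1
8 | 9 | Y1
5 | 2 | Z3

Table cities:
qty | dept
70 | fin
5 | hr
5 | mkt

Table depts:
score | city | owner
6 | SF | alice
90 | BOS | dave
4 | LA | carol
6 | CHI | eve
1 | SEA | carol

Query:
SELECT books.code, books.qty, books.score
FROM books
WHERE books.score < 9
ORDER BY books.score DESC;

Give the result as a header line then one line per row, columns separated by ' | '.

After WHERE (2 rows):
books.qty | books.score | books.code
70 | 6 | X1
5 | 2 | Z3
After SELECT (2 rows):
books.code | books.qty | books.score
X1 | 70 | 6
Z3 | 5 | 2
After ORDER BY (2 rows):
books.code | books.qty | books.score
X1 | 70 | 6
Z3 | 5 | 2

== RESULT ==
books.code | books.qty | books.score
X1 | 70 | 6
Z3 | 5 | 2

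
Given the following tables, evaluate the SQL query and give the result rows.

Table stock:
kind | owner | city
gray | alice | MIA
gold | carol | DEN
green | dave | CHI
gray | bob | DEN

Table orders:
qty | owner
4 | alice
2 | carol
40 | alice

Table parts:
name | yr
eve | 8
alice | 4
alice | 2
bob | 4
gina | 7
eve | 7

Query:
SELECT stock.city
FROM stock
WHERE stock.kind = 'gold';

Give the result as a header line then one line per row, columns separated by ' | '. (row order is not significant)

After WHERE (1 rows):
stock.kind | stock.owner | stock.city
gold | carol | DEN
After SELECT (1 rows):
stock.city
DEN

== RESULT ==
stock.city
DEN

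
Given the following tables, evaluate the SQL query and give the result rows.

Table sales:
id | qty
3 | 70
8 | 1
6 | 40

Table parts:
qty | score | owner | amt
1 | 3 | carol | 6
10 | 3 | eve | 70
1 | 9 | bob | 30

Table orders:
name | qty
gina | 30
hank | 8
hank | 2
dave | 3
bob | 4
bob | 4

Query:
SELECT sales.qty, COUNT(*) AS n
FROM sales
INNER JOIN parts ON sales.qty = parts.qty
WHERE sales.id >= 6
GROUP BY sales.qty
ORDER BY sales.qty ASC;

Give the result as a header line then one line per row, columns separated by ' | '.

After JOIN parts (2 rows):
sales.id | sales.qty | parts.qty | parts.score | parts.owner | parts.amt
8 | 1 | 1 | 3 | carol | 6
8 | 1 | 1 | 9 | bob | 30
After WHERE (2 rows):
sales.id | sales.qty | parts.qty | parts.score | parts.owner | parts.amt
8 | 1 | 1 | 3 | carol | 6
8 | 1 | 1 | 9 | bob | 30
After GROUP BY (1 rows):
sales.qty | n
1 | 2
After ORDER BY (1 rows):
sales.qty | n
1 | 2

== RESULT ==
sales.qty | n
1 | 2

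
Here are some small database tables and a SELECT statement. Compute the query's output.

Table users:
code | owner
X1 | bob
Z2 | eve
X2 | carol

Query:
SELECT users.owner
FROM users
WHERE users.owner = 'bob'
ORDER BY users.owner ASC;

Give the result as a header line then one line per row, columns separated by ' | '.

== RESULT ==
users.owner
bob

Derivation:
After WHERE (1 rows):
users.code | users.owner
X1 | bob
After SELECT (1 rows):
users.owner
bob
After ORDER BY (1 rows):
users.owner
bob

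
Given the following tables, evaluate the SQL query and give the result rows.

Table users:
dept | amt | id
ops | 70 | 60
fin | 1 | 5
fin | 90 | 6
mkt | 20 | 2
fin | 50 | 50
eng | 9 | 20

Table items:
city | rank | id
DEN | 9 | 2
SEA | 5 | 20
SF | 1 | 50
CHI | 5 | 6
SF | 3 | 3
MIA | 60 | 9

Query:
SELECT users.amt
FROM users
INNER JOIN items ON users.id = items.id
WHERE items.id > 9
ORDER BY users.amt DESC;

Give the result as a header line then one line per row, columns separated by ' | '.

== RESULT ==
users.amt
50
9

Derivation:
After JOIN items (4 rows):
users.dept | users.amt | users.id | items.city | items.rank | items.id
fin | 90 | 6 | CHI | 5 | 6
mkt | 20 | 2 | DEN | 9 | 2
fin | 50 | 50 | SF | 1 | 50
eng | 9 | 20 | SEA | 5 | 20
After WHERE (2 rows):
users.dept | users.amt | users.id | items.city | items.rank | items.id
fin | 50 | 50 | SF | 1 | 50
eng | 9 | 20 | SEA | 5 | 20
After SELECT (2 rows):
users.amt
50
9
After ORDER BY (2 rows):
users.amt
50
9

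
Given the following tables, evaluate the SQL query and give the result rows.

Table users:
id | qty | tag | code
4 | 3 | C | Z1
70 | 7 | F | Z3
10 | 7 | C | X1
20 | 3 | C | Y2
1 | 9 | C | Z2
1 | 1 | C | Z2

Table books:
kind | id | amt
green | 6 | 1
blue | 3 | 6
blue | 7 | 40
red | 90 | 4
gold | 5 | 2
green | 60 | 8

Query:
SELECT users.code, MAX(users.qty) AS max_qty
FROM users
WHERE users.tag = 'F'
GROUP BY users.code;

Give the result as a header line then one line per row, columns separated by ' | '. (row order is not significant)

After WHERE (1 rows):
users.id | users.qty | users.tag | users.code
70 | 7 | F | Z3
After GROUP BY (1 rows):
users.code | max_qty
Z3 | 7

== RESULT ==
users.code | max_qty
Z3 | 7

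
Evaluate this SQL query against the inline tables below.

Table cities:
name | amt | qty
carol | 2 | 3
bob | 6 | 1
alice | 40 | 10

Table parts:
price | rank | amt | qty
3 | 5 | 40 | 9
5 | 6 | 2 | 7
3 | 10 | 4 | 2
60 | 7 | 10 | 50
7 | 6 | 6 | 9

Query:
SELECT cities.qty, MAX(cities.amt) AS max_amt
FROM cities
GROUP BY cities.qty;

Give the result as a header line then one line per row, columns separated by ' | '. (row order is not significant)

After GROUP BY (3 rows):
cities.qty | max_amt
3 | 2
1 | 6
10 | 40

== RESULT ==
cities.qty | max_amt
3 | 2
1 | 6
10 | 40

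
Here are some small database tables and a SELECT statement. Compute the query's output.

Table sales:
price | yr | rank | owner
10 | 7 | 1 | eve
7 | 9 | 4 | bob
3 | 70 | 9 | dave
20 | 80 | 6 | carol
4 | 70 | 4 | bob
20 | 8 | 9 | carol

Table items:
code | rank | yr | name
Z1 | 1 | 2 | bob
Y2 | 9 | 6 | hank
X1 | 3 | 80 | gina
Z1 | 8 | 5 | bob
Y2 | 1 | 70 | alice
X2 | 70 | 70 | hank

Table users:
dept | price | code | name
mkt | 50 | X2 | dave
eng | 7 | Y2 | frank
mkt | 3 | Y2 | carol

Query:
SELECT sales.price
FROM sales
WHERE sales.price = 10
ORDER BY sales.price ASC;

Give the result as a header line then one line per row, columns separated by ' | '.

After WHERE (1 rows):
sales.price | sales.yr | sales.rank | sales.owner
10 | 7 | 1 | eve
After SELECT (1 rows):
sales.price
10
After ORDER BY (1 rows):
sales.price
10

== RESULT ==
sales.price
10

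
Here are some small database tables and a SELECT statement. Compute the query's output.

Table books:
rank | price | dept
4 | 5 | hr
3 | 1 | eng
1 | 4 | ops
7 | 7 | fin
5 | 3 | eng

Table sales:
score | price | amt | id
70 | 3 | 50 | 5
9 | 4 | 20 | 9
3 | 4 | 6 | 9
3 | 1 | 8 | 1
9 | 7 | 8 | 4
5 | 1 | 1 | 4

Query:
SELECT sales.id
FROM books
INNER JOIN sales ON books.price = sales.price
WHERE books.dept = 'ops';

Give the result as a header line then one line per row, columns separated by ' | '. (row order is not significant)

After JOIN sales (6 rows):
books.rank | books.price | books.dept | sales.score | sales.price | sales.amt | sales.id
3 | 1 | eng | 3 | 1 | 8 | 1
3 | 1 | eng | 5 | 1 | 1 | 4
1 | 4 | ops | 9 | 4 | 20 | 9
1 | 4 | ops | 3 | 4 | 6 | 9
7 | 7 | fin | 9 | 7 | 8 | 4
5 | 3 | eng | 70 | 3 | 50 | 5
After WHERE (2 rows):
books.rank | books.price | books.dept | sales.score | sales.price | sales.amt | sales.id
1 | 4 | ops | 9 | 4 | 20 | 9
1 | 4 | ops | 3 | 4 | 6 | 9
After SELECT (2 rows):
sales.id
9
9

== RESULT ==
sales.id
9
9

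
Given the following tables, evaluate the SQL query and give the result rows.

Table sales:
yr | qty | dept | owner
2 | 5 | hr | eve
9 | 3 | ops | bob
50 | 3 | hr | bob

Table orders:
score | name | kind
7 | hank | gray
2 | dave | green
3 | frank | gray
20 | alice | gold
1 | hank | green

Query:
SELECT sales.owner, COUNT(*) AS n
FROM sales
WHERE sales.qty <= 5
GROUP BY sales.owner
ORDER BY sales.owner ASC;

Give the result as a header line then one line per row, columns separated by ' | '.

== RESULT ==
sales.owner | n
bob | 2
eve | 1

Derivation:
After WHERE (3 rows):
sales.yr | sales.qty | sales.dept | sales.owner
2 | 5 | hr | eve
9 | 3 | ops | bob
50 | 3 | hr | bob
After GROUP BY (2 rows):
sales.owner | n
eve | 1
bob | 2
After ORDER BY (2 rows):
sales.owner | n
bob | 2
eve | 1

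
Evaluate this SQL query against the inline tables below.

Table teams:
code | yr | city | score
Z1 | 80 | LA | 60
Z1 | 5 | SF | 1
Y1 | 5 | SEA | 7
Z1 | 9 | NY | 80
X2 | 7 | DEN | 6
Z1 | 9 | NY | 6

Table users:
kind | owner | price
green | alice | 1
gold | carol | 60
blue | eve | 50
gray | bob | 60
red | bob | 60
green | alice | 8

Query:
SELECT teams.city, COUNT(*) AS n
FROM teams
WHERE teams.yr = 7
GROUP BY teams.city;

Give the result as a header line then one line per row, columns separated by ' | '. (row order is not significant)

After WHERE (1 rows):
teams.code | teams.yr | teams.city | teams.score
X2 | 7 | DEN | 6
After GROUP BY (1 rows):
teams.city | n
DEN | 1

== RESULT ==
teams.city | n
DEN | 1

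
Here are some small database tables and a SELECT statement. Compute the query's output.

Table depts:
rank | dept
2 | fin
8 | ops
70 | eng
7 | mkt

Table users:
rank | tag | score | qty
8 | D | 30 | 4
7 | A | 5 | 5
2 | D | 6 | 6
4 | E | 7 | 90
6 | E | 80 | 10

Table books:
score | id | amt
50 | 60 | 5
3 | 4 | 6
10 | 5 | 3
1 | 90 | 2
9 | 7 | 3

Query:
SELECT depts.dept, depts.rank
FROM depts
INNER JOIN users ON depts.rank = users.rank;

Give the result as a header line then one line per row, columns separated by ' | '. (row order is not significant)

== RESULT ==
depts.dept | depts.rank
fin | 2
ops | 8
mkt | 7

Derivation:
After JOIN users (3 rows):
depts.rank | depts.dept | users.rank | users.tag | users.score | users.qty
2 | fin | 2 | D | 6 | 6
8 | ops | 8 | D | 30 | 4
7 | mkt | 7 | A | 5 | 5
After SELECT (3 rows):
depts.dept | depts.rank
fin | 2
ops | 8
mkt | 7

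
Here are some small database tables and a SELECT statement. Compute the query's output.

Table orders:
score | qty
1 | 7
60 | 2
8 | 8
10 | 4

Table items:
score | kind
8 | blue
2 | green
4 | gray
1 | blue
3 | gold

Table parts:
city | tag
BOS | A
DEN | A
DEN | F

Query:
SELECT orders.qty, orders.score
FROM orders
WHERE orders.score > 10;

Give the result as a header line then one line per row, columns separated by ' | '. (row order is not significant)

== RESULT ==
orders.qty | orders.score
2 | 60

Derivation:
After WHERE (1 rows):
orders.score | orders.qty
60 | 2
After SELECT (1 rows):
orders.qty | orders.score
2 | 60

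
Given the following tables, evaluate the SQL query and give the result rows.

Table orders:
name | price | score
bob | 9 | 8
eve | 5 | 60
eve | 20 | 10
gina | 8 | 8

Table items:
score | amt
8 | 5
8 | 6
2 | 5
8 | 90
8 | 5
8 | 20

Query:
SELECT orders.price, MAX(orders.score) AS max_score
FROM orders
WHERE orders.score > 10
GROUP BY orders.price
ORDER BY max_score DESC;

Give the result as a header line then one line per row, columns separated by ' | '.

After WHERE (1 rows):
orders.name | orders.price | orders.score
eve | 5 | 60
After GROUP BY (1 rows):
orders.price | max_score
5 | 60
After ORDER BY (1 rows):
orders.price | max_score
5 | 60

== RESULT ==
orders.price | max_score
5 | 60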